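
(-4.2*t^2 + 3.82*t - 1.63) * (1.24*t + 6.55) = -5.208*t^3 - 22.7732*t^2 + 22.9998*t - 10.6765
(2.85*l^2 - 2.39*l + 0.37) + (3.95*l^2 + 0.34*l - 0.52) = 6.8*l^2 - 2.05*l - 0.15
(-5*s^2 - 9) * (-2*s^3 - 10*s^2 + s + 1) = 10*s^5 + 50*s^4 + 13*s^3 + 85*s^2 - 9*s - 9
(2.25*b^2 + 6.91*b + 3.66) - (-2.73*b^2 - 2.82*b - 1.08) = 4.98*b^2 + 9.73*b + 4.74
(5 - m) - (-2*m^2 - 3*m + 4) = 2*m^2 + 2*m + 1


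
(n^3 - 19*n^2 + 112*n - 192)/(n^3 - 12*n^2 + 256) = (n - 3)/(n + 4)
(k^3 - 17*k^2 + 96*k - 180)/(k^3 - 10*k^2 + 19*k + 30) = (k - 6)/(k + 1)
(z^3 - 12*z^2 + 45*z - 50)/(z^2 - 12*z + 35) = (z^2 - 7*z + 10)/(z - 7)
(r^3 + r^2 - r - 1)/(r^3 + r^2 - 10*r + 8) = (r^2 + 2*r + 1)/(r^2 + 2*r - 8)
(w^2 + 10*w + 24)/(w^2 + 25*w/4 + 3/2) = 4*(w + 4)/(4*w + 1)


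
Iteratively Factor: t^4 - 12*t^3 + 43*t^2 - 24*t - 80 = (t - 4)*(t^3 - 8*t^2 + 11*t + 20) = (t - 4)^2*(t^2 - 4*t - 5) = (t - 4)^2*(t + 1)*(t - 5)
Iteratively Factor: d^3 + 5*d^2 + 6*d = (d)*(d^2 + 5*d + 6) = d*(d + 2)*(d + 3)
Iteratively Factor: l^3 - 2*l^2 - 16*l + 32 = (l - 4)*(l^2 + 2*l - 8) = (l - 4)*(l - 2)*(l + 4)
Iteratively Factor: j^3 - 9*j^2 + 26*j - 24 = (j - 4)*(j^2 - 5*j + 6) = (j - 4)*(j - 3)*(j - 2)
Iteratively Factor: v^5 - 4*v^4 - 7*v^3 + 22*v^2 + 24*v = (v - 3)*(v^4 - v^3 - 10*v^2 - 8*v) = (v - 3)*(v + 1)*(v^3 - 2*v^2 - 8*v) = (v - 3)*(v + 1)*(v + 2)*(v^2 - 4*v) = v*(v - 3)*(v + 1)*(v + 2)*(v - 4)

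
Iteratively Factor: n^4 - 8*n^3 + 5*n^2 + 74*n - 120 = (n - 4)*(n^3 - 4*n^2 - 11*n + 30) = (n - 4)*(n + 3)*(n^2 - 7*n + 10) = (n - 5)*(n - 4)*(n + 3)*(n - 2)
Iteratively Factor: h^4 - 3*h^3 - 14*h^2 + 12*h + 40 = (h - 2)*(h^3 - h^2 - 16*h - 20) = (h - 2)*(h + 2)*(h^2 - 3*h - 10) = (h - 2)*(h + 2)^2*(h - 5)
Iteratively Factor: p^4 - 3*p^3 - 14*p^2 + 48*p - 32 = (p - 4)*(p^3 + p^2 - 10*p + 8) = (p - 4)*(p - 2)*(p^2 + 3*p - 4) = (p - 4)*(p - 2)*(p - 1)*(p + 4)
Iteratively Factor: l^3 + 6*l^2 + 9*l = (l + 3)*(l^2 + 3*l) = l*(l + 3)*(l + 3)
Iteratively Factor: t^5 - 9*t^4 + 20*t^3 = (t)*(t^4 - 9*t^3 + 20*t^2) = t*(t - 4)*(t^3 - 5*t^2) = t*(t - 5)*(t - 4)*(t^2) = t^2*(t - 5)*(t - 4)*(t)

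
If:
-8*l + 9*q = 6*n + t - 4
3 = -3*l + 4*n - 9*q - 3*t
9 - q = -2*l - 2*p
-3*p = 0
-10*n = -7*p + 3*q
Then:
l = -664/107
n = 219/214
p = 0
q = -365/107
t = 1798/107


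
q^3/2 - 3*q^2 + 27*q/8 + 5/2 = (q/2 + 1/4)*(q - 4)*(q - 5/2)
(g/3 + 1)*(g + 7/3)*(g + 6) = g^3/3 + 34*g^2/9 + 13*g + 14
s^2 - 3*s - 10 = (s - 5)*(s + 2)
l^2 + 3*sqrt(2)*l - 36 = (l - 3*sqrt(2))*(l + 6*sqrt(2))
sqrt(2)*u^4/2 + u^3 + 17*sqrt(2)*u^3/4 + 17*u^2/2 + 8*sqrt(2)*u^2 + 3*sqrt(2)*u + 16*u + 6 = (u + 1/2)*(u + 2)*(u + 6)*(sqrt(2)*u/2 + 1)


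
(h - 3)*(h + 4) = h^2 + h - 12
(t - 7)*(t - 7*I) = t^2 - 7*t - 7*I*t + 49*I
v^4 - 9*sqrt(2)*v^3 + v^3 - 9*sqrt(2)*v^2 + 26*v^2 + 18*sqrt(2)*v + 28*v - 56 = (v - 1)*(v + 2)*(v - 7*sqrt(2))*(v - 2*sqrt(2))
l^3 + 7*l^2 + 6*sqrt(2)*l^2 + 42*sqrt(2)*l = l*(l + 7)*(l + 6*sqrt(2))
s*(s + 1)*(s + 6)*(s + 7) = s^4 + 14*s^3 + 55*s^2 + 42*s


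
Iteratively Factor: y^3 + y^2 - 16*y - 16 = (y + 1)*(y^2 - 16) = (y + 1)*(y + 4)*(y - 4)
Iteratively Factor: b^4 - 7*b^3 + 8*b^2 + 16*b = (b - 4)*(b^3 - 3*b^2 - 4*b) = b*(b - 4)*(b^2 - 3*b - 4) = b*(b - 4)^2*(b + 1)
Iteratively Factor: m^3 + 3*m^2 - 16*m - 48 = (m + 4)*(m^2 - m - 12) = (m + 3)*(m + 4)*(m - 4)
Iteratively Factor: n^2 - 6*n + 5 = (n - 5)*(n - 1)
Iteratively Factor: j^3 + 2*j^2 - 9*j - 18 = (j + 2)*(j^2 - 9) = (j - 3)*(j + 2)*(j + 3)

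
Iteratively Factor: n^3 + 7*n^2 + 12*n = (n)*(n^2 + 7*n + 12) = n*(n + 4)*(n + 3)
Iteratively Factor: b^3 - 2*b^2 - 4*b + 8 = (b + 2)*(b^2 - 4*b + 4) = (b - 2)*(b + 2)*(b - 2)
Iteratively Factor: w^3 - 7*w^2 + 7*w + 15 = (w - 3)*(w^2 - 4*w - 5) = (w - 5)*(w - 3)*(w + 1)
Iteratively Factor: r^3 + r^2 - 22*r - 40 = (r - 5)*(r^2 + 6*r + 8) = (r - 5)*(r + 4)*(r + 2)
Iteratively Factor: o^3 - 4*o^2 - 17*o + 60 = (o - 5)*(o^2 + o - 12) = (o - 5)*(o + 4)*(o - 3)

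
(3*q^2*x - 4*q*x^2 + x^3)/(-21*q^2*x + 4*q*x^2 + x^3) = (-q + x)/(7*q + x)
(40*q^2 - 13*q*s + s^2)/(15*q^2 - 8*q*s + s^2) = (8*q - s)/(3*q - s)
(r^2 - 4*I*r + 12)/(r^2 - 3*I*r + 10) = (r - 6*I)/(r - 5*I)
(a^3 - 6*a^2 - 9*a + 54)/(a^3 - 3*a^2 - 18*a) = (a - 3)/a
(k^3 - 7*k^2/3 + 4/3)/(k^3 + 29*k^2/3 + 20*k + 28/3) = (k^2 - 3*k + 2)/(k^2 + 9*k + 14)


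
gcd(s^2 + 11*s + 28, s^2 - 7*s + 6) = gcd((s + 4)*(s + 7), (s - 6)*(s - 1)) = 1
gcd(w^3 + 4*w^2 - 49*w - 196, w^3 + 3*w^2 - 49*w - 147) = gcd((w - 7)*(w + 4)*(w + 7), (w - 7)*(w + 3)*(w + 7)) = w^2 - 49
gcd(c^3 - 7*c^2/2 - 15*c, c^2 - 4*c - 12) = c - 6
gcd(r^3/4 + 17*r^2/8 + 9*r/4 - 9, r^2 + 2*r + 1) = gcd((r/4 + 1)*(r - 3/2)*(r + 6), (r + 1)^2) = 1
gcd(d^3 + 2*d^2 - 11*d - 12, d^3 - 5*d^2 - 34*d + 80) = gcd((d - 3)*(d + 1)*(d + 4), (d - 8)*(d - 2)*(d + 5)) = 1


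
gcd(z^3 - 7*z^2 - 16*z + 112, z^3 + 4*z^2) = z + 4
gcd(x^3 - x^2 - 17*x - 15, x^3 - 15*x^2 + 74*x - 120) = x - 5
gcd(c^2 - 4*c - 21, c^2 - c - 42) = c - 7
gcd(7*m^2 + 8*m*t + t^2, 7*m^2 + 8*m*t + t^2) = 7*m^2 + 8*m*t + t^2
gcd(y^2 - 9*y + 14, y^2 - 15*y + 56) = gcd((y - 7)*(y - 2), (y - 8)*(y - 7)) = y - 7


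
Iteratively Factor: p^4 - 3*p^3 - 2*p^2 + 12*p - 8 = (p - 2)*(p^3 - p^2 - 4*p + 4) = (p - 2)*(p - 1)*(p^2 - 4) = (p - 2)*(p - 1)*(p + 2)*(p - 2)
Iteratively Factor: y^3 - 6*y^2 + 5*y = (y - 5)*(y^2 - y) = y*(y - 5)*(y - 1)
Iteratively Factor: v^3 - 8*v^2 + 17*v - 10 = (v - 1)*(v^2 - 7*v + 10) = (v - 2)*(v - 1)*(v - 5)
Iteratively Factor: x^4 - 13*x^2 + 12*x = (x - 3)*(x^3 + 3*x^2 - 4*x) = (x - 3)*(x - 1)*(x^2 + 4*x) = (x - 3)*(x - 1)*(x + 4)*(x)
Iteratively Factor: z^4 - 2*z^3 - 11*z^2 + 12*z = (z - 4)*(z^3 + 2*z^2 - 3*z) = (z - 4)*(z - 1)*(z^2 + 3*z) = (z - 4)*(z - 1)*(z + 3)*(z)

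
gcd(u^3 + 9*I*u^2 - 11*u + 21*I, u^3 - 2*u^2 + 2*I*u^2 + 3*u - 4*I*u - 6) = u^2 + 2*I*u + 3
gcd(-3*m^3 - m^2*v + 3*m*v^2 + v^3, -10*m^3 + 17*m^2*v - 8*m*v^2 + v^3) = -m + v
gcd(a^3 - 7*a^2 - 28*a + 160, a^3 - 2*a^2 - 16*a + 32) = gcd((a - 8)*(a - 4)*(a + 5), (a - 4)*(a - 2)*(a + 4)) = a - 4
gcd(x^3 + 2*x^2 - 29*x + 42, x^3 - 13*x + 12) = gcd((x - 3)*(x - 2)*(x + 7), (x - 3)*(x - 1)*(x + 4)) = x - 3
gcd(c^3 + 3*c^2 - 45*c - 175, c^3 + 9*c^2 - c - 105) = c + 5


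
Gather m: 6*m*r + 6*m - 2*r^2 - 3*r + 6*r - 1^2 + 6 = m*(6*r + 6) - 2*r^2 + 3*r + 5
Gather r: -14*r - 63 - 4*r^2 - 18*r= -4*r^2 - 32*r - 63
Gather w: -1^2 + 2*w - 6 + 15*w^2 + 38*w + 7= 15*w^2 + 40*w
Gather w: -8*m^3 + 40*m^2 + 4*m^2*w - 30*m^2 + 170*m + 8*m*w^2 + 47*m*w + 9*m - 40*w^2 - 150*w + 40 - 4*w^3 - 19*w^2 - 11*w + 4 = -8*m^3 + 10*m^2 + 179*m - 4*w^3 + w^2*(8*m - 59) + w*(4*m^2 + 47*m - 161) + 44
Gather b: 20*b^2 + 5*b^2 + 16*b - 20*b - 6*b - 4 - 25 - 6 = 25*b^2 - 10*b - 35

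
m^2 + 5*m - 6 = (m - 1)*(m + 6)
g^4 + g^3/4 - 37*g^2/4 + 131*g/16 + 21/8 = (g - 2)*(g - 3/2)*(g + 1/4)*(g + 7/2)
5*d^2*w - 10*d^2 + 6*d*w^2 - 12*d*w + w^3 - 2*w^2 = (d + w)*(5*d + w)*(w - 2)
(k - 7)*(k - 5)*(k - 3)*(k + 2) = k^4 - 13*k^3 + 41*k^2 + 37*k - 210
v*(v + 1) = v^2 + v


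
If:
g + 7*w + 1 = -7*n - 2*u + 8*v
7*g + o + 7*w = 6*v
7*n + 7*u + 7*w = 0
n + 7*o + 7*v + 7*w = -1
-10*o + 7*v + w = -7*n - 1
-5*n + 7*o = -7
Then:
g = 27382/399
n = 1303/19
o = 6382/133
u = -479/399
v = 3772/399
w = -26884/399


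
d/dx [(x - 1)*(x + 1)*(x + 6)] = 3*x^2 + 12*x - 1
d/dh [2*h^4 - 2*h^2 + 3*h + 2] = 8*h^3 - 4*h + 3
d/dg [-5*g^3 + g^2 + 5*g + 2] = -15*g^2 + 2*g + 5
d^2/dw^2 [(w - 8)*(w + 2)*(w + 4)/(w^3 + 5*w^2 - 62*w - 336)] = 2*(-7*w^3 - 102*w^2 - 444*w - 496)/(w^6 + 39*w^5 + 633*w^4 + 5473*w^3 + 26586*w^2 + 68796*w + 74088)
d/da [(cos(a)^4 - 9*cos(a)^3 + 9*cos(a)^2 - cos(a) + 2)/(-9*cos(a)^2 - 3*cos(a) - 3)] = (6*cos(a)^5 - 24*cos(a)^4 - 14*cos(a)^3 - 15*cos(a)^2 + 6*cos(a) - 3)*sin(a)/(3*(-3*sin(a)^2 + cos(a) + 4)^2)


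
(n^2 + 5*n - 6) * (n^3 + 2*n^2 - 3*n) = n^5 + 7*n^4 + n^3 - 27*n^2 + 18*n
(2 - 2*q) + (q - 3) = -q - 1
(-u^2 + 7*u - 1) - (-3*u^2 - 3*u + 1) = 2*u^2 + 10*u - 2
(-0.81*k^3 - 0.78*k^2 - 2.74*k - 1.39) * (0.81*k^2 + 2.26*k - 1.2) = -0.6561*k^5 - 2.4624*k^4 - 3.0102*k^3 - 6.3823*k^2 + 0.146600000000001*k + 1.668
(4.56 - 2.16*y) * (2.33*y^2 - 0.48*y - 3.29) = -5.0328*y^3 + 11.6616*y^2 + 4.9176*y - 15.0024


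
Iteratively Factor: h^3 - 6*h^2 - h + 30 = (h + 2)*(h^2 - 8*h + 15) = (h - 3)*(h + 2)*(h - 5)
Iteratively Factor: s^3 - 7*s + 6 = (s - 1)*(s^2 + s - 6) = (s - 1)*(s + 3)*(s - 2)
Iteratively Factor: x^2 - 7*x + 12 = (x - 4)*(x - 3)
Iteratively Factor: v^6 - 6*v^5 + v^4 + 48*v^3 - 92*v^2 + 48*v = (v)*(v^5 - 6*v^4 + v^3 + 48*v^2 - 92*v + 48) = v*(v - 2)*(v^4 - 4*v^3 - 7*v^2 + 34*v - 24) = v*(v - 2)*(v - 1)*(v^3 - 3*v^2 - 10*v + 24) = v*(v - 4)*(v - 2)*(v - 1)*(v^2 + v - 6) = v*(v - 4)*(v - 2)^2*(v - 1)*(v + 3)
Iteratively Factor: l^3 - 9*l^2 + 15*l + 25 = (l - 5)*(l^2 - 4*l - 5) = (l - 5)^2*(l + 1)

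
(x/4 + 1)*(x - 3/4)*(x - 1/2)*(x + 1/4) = x^4/4 + 3*x^3/4 - 63*x^2/64 + 11*x/128 + 3/32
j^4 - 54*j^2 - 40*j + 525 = (j - 7)*(j - 3)*(j + 5)^2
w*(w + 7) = w^2 + 7*w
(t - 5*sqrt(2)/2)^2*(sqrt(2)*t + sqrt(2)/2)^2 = 2*t^4 - 10*sqrt(2)*t^3 + 2*t^3 - 10*sqrt(2)*t^2 + 51*t^2/2 - 5*sqrt(2)*t/2 + 25*t + 25/4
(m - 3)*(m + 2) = m^2 - m - 6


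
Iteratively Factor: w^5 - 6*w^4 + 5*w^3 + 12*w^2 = (w - 4)*(w^4 - 2*w^3 - 3*w^2) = (w - 4)*(w + 1)*(w^3 - 3*w^2) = w*(w - 4)*(w + 1)*(w^2 - 3*w) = w*(w - 4)*(w - 3)*(w + 1)*(w)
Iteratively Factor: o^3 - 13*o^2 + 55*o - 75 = (o - 5)*(o^2 - 8*o + 15) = (o - 5)*(o - 3)*(o - 5)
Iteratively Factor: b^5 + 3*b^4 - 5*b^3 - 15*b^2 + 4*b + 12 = (b + 1)*(b^4 + 2*b^3 - 7*b^2 - 8*b + 12) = (b + 1)*(b + 2)*(b^3 - 7*b + 6) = (b - 1)*(b + 1)*(b + 2)*(b^2 + b - 6) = (b - 1)*(b + 1)*(b + 2)*(b + 3)*(b - 2)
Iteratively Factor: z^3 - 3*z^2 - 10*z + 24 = (z + 3)*(z^2 - 6*z + 8) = (z - 2)*(z + 3)*(z - 4)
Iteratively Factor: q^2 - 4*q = (q)*(q - 4)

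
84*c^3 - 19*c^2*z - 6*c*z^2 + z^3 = (-7*c + z)*(-3*c + z)*(4*c + z)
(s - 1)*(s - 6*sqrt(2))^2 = s^3 - 12*sqrt(2)*s^2 - s^2 + 12*sqrt(2)*s + 72*s - 72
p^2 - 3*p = p*(p - 3)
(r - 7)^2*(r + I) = r^3 - 14*r^2 + I*r^2 + 49*r - 14*I*r + 49*I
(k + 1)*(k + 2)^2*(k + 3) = k^4 + 8*k^3 + 23*k^2 + 28*k + 12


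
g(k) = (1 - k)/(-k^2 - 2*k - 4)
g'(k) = (1 - k)*(2*k + 2)/(-k^2 - 2*k - 4)^2 - 1/(-k^2 - 2*k - 4) = (k^2 + 2*k - 2*(k - 1)*(k + 1) + 4)/(k^2 + 2*k + 4)^2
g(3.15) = 0.11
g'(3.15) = 0.01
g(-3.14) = -0.55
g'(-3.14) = -0.18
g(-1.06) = -0.69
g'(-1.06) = 0.31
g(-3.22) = -0.53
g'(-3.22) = -0.17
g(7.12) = 0.09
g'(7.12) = -0.01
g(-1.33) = -0.75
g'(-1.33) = 0.16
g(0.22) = -0.17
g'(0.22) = 0.32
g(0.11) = -0.21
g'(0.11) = 0.35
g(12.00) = 0.06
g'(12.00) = 0.00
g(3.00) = 0.11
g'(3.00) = 0.01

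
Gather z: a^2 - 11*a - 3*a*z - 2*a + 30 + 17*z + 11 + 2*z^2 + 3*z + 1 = a^2 - 13*a + 2*z^2 + z*(20 - 3*a) + 42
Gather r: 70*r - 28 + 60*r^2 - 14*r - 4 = 60*r^2 + 56*r - 32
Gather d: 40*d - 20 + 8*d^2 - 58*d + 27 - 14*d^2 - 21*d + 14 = -6*d^2 - 39*d + 21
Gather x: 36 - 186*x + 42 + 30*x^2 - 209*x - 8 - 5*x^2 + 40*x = 25*x^2 - 355*x + 70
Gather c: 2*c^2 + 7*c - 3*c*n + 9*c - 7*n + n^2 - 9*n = 2*c^2 + c*(16 - 3*n) + n^2 - 16*n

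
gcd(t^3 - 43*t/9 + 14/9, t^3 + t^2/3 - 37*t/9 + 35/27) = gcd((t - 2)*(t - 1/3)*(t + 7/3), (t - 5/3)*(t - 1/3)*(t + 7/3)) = t^2 + 2*t - 7/9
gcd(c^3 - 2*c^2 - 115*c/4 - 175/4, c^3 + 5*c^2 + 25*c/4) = c^2 + 5*c + 25/4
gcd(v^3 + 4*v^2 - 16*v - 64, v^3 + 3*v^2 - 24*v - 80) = v^2 + 8*v + 16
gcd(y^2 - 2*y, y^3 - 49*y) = y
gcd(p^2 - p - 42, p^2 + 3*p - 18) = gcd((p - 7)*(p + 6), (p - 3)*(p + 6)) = p + 6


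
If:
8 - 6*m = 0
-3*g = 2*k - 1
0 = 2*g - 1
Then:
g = 1/2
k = -1/4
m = 4/3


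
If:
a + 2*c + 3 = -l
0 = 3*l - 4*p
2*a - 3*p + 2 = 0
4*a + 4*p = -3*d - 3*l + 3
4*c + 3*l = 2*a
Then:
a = -23/14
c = -11/28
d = 13/3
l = -4/7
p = -3/7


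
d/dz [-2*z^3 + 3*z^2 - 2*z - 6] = -6*z^2 + 6*z - 2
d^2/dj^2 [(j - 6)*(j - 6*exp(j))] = -6*j*exp(j) + 24*exp(j) + 2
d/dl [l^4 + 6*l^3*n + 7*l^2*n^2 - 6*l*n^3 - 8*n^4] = 4*l^3 + 18*l^2*n + 14*l*n^2 - 6*n^3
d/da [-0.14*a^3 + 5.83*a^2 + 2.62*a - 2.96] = -0.42*a^2 + 11.66*a + 2.62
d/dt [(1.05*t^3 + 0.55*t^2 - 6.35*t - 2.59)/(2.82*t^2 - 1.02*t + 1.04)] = (2.961*t^4 - 2.142*t^3 + 20.622*t^2 + 15.7516*t - 9.2458)/(7.9524*t^4 - 5.7528*t^3 + 6.906*t^2 - 2.1216*t + 1.0816)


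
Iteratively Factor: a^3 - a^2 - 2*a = (a - 2)*(a^2 + a) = (a - 2)*(a + 1)*(a)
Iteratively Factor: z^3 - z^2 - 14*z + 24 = (z + 4)*(z^2 - 5*z + 6) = (z - 2)*(z + 4)*(z - 3)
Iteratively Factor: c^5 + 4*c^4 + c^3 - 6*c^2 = (c)*(c^4 + 4*c^3 + c^2 - 6*c) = c^2*(c^3 + 4*c^2 + c - 6) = c^2*(c + 2)*(c^2 + 2*c - 3) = c^2*(c - 1)*(c + 2)*(c + 3)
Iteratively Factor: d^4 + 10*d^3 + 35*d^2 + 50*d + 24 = (d + 1)*(d^3 + 9*d^2 + 26*d + 24) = (d + 1)*(d + 4)*(d^2 + 5*d + 6) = (d + 1)*(d + 3)*(d + 4)*(d + 2)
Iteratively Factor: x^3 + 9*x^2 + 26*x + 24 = (x + 2)*(x^2 + 7*x + 12) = (x + 2)*(x + 4)*(x + 3)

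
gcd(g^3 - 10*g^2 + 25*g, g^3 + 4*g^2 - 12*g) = g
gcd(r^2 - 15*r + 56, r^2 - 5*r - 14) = r - 7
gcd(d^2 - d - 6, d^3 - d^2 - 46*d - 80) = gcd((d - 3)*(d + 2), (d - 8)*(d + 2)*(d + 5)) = d + 2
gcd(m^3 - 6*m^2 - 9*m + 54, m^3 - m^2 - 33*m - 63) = m + 3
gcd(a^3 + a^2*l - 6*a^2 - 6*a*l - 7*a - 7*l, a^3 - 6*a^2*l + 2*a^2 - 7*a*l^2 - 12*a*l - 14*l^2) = a + l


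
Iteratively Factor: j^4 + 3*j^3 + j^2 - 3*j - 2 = (j + 1)*(j^3 + 2*j^2 - j - 2) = (j - 1)*(j + 1)*(j^2 + 3*j + 2) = (j - 1)*(j + 1)^2*(j + 2)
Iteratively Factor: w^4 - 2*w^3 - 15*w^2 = (w + 3)*(w^3 - 5*w^2) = (w - 5)*(w + 3)*(w^2) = w*(w - 5)*(w + 3)*(w)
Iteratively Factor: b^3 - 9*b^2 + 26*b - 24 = (b - 3)*(b^2 - 6*b + 8) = (b - 3)*(b - 2)*(b - 4)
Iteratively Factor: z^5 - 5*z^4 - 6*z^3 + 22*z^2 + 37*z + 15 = (z - 5)*(z^4 - 6*z^2 - 8*z - 3) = (z - 5)*(z - 3)*(z^3 + 3*z^2 + 3*z + 1) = (z - 5)*(z - 3)*(z + 1)*(z^2 + 2*z + 1) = (z - 5)*(z - 3)*(z + 1)^2*(z + 1)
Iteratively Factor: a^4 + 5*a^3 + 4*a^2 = (a)*(a^3 + 5*a^2 + 4*a) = a*(a + 4)*(a^2 + a) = a*(a + 1)*(a + 4)*(a)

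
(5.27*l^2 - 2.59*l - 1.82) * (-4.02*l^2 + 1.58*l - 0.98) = -21.1854*l^4 + 18.7384*l^3 - 1.9404*l^2 - 0.337400000000001*l + 1.7836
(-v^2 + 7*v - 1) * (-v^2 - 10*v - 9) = v^4 + 3*v^3 - 60*v^2 - 53*v + 9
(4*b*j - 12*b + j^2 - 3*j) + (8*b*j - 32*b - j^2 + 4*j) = 12*b*j - 44*b + j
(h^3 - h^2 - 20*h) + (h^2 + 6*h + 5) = h^3 - 14*h + 5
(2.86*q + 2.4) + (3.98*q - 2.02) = 6.84*q + 0.38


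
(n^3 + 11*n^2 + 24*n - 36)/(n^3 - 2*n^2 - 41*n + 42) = (n + 6)/(n - 7)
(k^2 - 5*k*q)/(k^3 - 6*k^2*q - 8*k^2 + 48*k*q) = (k - 5*q)/(k^2 - 6*k*q - 8*k + 48*q)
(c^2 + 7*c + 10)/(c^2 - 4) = (c + 5)/(c - 2)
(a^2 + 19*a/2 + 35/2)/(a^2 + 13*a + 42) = (a + 5/2)/(a + 6)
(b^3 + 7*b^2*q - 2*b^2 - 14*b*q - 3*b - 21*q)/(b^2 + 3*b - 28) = (b^3 + 7*b^2*q - 2*b^2 - 14*b*q - 3*b - 21*q)/(b^2 + 3*b - 28)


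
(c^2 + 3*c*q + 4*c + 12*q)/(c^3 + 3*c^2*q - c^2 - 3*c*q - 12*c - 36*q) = (c + 4)/(c^2 - c - 12)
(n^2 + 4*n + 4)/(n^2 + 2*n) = (n + 2)/n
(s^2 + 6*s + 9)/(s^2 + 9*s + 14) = (s^2 + 6*s + 9)/(s^2 + 9*s + 14)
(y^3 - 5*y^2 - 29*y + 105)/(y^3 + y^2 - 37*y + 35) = (y^3 - 5*y^2 - 29*y + 105)/(y^3 + y^2 - 37*y + 35)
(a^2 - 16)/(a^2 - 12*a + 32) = (a + 4)/(a - 8)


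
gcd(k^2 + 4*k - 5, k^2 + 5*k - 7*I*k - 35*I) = k + 5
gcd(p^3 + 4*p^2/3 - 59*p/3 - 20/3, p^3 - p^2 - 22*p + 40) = p^2 + p - 20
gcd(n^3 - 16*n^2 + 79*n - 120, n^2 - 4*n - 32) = n - 8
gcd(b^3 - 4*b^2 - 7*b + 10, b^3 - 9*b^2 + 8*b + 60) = b^2 - 3*b - 10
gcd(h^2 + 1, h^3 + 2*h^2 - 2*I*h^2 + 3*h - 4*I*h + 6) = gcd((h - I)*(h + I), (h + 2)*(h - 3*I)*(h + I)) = h + I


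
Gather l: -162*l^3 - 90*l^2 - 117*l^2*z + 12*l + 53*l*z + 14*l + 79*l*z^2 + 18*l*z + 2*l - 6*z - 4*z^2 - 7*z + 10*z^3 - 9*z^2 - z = -162*l^3 + l^2*(-117*z - 90) + l*(79*z^2 + 71*z + 28) + 10*z^3 - 13*z^2 - 14*z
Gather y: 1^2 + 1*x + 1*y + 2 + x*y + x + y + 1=2*x + y*(x + 2) + 4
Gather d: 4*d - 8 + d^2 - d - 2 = d^2 + 3*d - 10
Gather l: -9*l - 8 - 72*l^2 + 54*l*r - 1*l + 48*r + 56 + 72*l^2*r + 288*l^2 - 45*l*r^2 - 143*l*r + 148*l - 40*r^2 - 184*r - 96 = l^2*(72*r + 216) + l*(-45*r^2 - 89*r + 138) - 40*r^2 - 136*r - 48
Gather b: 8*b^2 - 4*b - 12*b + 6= 8*b^2 - 16*b + 6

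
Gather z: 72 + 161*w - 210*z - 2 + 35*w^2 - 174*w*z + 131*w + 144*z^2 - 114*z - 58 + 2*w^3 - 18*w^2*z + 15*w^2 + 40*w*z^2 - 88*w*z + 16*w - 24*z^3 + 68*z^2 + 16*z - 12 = 2*w^3 + 50*w^2 + 308*w - 24*z^3 + z^2*(40*w + 212) + z*(-18*w^2 - 262*w - 308)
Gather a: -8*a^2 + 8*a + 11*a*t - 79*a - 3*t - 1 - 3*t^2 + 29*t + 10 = -8*a^2 + a*(11*t - 71) - 3*t^2 + 26*t + 9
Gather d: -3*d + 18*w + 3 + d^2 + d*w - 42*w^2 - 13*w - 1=d^2 + d*(w - 3) - 42*w^2 + 5*w + 2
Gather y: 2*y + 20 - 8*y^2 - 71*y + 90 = -8*y^2 - 69*y + 110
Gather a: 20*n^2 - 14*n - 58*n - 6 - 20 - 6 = 20*n^2 - 72*n - 32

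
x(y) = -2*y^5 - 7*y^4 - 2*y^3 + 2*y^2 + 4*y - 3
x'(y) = -10*y^4 - 28*y^3 - 6*y^2 + 4*y + 4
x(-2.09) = -38.17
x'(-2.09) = 34.25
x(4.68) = -7993.62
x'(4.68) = -7775.94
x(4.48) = -6553.79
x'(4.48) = -6644.34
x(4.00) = -3923.00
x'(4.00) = -4428.00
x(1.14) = -14.48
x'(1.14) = -57.61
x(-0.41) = -4.34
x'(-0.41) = 3.00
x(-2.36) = -45.74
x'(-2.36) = 18.98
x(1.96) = -163.69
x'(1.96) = -369.62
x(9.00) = -165288.00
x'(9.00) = -86468.00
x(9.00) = -165288.00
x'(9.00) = -86468.00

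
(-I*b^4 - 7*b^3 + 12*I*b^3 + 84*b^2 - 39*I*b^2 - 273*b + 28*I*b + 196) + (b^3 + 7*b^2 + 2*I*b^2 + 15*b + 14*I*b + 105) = -I*b^4 - 6*b^3 + 12*I*b^3 + 91*b^2 - 37*I*b^2 - 258*b + 42*I*b + 301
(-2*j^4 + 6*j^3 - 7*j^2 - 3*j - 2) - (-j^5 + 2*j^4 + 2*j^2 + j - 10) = j^5 - 4*j^4 + 6*j^3 - 9*j^2 - 4*j + 8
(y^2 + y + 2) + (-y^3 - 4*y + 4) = -y^3 + y^2 - 3*y + 6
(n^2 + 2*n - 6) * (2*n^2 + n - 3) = 2*n^4 + 5*n^3 - 13*n^2 - 12*n + 18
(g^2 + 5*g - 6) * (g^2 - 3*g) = g^4 + 2*g^3 - 21*g^2 + 18*g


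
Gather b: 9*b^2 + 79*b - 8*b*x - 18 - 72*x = 9*b^2 + b*(79 - 8*x) - 72*x - 18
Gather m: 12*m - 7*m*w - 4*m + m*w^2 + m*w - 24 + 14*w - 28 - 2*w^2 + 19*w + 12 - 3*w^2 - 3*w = m*(w^2 - 6*w + 8) - 5*w^2 + 30*w - 40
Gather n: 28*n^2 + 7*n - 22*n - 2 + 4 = 28*n^2 - 15*n + 2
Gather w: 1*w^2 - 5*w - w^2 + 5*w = 0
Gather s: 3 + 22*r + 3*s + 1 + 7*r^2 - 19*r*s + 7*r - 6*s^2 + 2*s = 7*r^2 + 29*r - 6*s^2 + s*(5 - 19*r) + 4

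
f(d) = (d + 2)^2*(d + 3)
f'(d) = (d + 2)^2 + (d + 3)*(2*d + 4)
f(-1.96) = 0.00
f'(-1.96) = 0.08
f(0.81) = 30.08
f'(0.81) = 29.31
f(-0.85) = 2.84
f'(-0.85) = 6.27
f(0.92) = 33.42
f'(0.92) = 31.42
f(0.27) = 16.85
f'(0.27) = 20.00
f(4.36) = 297.71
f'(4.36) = 134.07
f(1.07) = 38.36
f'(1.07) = 34.41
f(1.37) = 49.63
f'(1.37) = 40.81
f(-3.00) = 0.00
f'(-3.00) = 1.00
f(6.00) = 576.00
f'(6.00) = 208.00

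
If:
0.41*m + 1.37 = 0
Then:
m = -3.34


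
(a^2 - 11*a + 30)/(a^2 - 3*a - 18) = (a - 5)/(a + 3)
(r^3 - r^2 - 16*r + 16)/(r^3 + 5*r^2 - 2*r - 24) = (r^2 - 5*r + 4)/(r^2 + r - 6)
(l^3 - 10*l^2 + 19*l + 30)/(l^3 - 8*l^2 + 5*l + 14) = (l^2 - 11*l + 30)/(l^2 - 9*l + 14)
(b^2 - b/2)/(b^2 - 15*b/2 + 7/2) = b/(b - 7)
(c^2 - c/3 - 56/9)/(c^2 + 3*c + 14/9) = (3*c - 8)/(3*c + 2)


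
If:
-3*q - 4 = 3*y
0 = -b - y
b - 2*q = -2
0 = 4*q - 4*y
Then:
No Solution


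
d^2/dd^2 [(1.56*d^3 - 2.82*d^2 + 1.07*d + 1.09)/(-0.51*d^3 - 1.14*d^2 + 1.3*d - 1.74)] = (3.280932*d^6 - 7.875522*d^5 + 20.695392*d^4 - 40.09962*d^3 - 5.15934000000001*d^2 - 0.107748000000003*d + 12.875032)/(0.132651*d^9 + 0.889542*d^8 + 0.973998*d^7 - 1.695654*d^6 + 3.587076*d^5 + 5.641992*d^4 - 13.036852*d^3 + 19.176192*d^2 - 11.80764*d + 5.268024)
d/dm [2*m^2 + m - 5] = 4*m + 1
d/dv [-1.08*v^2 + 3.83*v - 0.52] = 3.83 - 2.16*v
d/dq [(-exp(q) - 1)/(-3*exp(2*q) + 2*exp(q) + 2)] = 3*(-exp(q) - 2)*exp(2*q)/(9*exp(4*q) - 12*exp(3*q) - 8*exp(2*q) + 8*exp(q) + 4)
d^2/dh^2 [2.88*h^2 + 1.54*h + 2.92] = 5.76000000000000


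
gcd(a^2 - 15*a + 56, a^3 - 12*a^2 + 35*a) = a - 7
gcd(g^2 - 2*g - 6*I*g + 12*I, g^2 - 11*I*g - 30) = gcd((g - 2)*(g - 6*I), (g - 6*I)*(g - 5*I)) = g - 6*I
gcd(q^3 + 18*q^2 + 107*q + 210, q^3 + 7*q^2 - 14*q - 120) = q^2 + 11*q + 30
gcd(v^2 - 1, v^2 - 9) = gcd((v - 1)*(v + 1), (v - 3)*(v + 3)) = 1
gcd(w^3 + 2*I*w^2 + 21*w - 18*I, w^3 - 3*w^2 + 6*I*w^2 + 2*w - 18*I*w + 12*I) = w + 6*I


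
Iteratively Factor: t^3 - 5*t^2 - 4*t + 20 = (t - 2)*(t^2 - 3*t - 10) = (t - 2)*(t + 2)*(t - 5)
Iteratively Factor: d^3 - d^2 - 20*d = (d)*(d^2 - d - 20) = d*(d + 4)*(d - 5)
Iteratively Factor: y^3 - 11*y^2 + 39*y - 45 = (y - 3)*(y^2 - 8*y + 15) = (y - 5)*(y - 3)*(y - 3)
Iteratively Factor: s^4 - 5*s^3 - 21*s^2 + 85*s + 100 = (s + 1)*(s^3 - 6*s^2 - 15*s + 100) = (s + 1)*(s + 4)*(s^2 - 10*s + 25) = (s - 5)*(s + 1)*(s + 4)*(s - 5)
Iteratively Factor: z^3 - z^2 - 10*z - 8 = (z + 1)*(z^2 - 2*z - 8) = (z + 1)*(z + 2)*(z - 4)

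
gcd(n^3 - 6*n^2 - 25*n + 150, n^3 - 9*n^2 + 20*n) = n - 5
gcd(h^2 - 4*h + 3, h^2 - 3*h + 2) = h - 1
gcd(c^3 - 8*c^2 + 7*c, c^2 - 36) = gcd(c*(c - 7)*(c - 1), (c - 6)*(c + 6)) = 1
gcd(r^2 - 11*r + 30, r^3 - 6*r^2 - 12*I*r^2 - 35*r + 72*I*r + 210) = r - 6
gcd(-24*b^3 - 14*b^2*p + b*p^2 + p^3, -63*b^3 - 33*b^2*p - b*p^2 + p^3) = 3*b + p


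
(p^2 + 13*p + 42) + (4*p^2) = 5*p^2 + 13*p + 42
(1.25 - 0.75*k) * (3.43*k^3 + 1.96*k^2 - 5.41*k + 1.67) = -2.5725*k^4 + 2.8175*k^3 + 6.5075*k^2 - 8.015*k + 2.0875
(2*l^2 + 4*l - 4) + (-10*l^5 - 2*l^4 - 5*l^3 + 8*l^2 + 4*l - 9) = -10*l^5 - 2*l^4 - 5*l^3 + 10*l^2 + 8*l - 13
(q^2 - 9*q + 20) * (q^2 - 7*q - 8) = q^4 - 16*q^3 + 75*q^2 - 68*q - 160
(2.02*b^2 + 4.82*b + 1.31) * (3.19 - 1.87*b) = -3.7774*b^3 - 2.5696*b^2 + 12.9261*b + 4.1789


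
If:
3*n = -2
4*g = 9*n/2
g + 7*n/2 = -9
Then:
No Solution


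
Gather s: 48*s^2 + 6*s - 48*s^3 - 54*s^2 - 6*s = -48*s^3 - 6*s^2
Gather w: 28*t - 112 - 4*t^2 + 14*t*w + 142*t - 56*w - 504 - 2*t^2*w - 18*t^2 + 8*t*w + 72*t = -22*t^2 + 242*t + w*(-2*t^2 + 22*t - 56) - 616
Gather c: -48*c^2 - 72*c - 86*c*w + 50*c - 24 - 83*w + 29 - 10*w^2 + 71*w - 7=-48*c^2 + c*(-86*w - 22) - 10*w^2 - 12*w - 2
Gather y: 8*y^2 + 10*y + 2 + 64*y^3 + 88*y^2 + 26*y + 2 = 64*y^3 + 96*y^2 + 36*y + 4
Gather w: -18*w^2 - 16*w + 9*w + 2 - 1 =-18*w^2 - 7*w + 1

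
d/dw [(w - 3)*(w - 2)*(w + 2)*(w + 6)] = 4*w^3 + 9*w^2 - 44*w - 12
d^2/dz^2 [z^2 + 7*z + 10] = 2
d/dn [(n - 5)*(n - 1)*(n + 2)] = 3*n^2 - 8*n - 7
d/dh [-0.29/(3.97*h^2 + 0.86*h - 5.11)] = (2.3026*h + 0.2494)/(3.97*h^2 + 0.86*h - 5.11)^2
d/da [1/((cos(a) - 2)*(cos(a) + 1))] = (-sin(a) + sin(2*a))/((cos(a) - 2)^2*(cos(a) + 1)^2)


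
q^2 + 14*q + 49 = (q + 7)^2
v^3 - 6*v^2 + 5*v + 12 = (v - 4)*(v - 3)*(v + 1)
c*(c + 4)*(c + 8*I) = c^3 + 4*c^2 + 8*I*c^2 + 32*I*c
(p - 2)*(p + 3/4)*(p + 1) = p^3 - p^2/4 - 11*p/4 - 3/2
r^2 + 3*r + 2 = (r + 1)*(r + 2)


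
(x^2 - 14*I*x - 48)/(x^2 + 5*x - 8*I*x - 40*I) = (x - 6*I)/(x + 5)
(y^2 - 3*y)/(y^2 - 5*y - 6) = y*(3 - y)/(-y^2 + 5*y + 6)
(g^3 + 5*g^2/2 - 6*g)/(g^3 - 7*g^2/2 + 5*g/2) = (2*g^2 + 5*g - 12)/(2*g^2 - 7*g + 5)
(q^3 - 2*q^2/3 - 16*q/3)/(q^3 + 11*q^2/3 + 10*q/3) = (3*q - 8)/(3*q + 5)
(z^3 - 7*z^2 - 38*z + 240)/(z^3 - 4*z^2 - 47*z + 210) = (z^2 - 2*z - 48)/(z^2 + z - 42)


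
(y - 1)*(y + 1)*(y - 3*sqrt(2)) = y^3 - 3*sqrt(2)*y^2 - y + 3*sqrt(2)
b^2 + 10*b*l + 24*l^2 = (b + 4*l)*(b + 6*l)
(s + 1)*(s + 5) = s^2 + 6*s + 5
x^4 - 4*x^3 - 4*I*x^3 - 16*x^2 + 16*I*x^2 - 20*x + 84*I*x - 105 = (x - 7)*(x + 3)*(x - 5*I)*(x + I)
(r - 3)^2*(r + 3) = r^3 - 3*r^2 - 9*r + 27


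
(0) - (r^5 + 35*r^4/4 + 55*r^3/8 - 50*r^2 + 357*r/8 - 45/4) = -r^5 - 35*r^4/4 - 55*r^3/8 + 50*r^2 - 357*r/8 + 45/4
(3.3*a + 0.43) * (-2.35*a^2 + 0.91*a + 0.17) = -7.755*a^3 + 1.9925*a^2 + 0.9523*a + 0.0731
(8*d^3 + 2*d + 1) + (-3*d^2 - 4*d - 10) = 8*d^3 - 3*d^2 - 2*d - 9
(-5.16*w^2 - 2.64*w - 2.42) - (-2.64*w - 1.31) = -5.16*w^2 - 1.11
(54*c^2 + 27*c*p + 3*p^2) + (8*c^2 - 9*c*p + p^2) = 62*c^2 + 18*c*p + 4*p^2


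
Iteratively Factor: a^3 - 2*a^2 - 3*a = (a + 1)*(a^2 - 3*a) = a*(a + 1)*(a - 3)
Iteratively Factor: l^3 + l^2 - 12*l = (l + 4)*(l^2 - 3*l) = (l - 3)*(l + 4)*(l)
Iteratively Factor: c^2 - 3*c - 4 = (c + 1)*(c - 4)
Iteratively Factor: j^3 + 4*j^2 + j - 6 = (j - 1)*(j^2 + 5*j + 6) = (j - 1)*(j + 2)*(j + 3)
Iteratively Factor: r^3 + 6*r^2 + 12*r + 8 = (r + 2)*(r^2 + 4*r + 4) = (r + 2)^2*(r + 2)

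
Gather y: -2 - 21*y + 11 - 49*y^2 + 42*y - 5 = -49*y^2 + 21*y + 4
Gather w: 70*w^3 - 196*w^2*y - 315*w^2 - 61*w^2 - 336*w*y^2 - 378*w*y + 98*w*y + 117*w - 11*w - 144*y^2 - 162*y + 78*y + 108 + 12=70*w^3 + w^2*(-196*y - 376) + w*(-336*y^2 - 280*y + 106) - 144*y^2 - 84*y + 120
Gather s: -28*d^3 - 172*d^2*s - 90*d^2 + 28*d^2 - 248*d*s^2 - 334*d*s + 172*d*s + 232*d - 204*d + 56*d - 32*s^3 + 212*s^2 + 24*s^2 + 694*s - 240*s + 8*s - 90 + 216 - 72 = -28*d^3 - 62*d^2 + 84*d - 32*s^3 + s^2*(236 - 248*d) + s*(-172*d^2 - 162*d + 462) + 54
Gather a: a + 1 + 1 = a + 2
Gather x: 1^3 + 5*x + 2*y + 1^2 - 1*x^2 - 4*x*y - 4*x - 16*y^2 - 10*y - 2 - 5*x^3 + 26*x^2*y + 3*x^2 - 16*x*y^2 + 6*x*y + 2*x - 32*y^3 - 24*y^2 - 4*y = -5*x^3 + x^2*(26*y + 2) + x*(-16*y^2 + 2*y + 3) - 32*y^3 - 40*y^2 - 12*y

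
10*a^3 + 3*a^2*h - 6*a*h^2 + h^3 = (-5*a + h)*(-2*a + h)*(a + h)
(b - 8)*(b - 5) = b^2 - 13*b + 40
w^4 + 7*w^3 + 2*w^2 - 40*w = w*(w - 2)*(w + 4)*(w + 5)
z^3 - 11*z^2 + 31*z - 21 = (z - 7)*(z - 3)*(z - 1)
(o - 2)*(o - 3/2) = o^2 - 7*o/2 + 3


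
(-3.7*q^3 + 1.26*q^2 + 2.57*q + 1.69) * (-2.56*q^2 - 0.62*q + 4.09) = 9.472*q^5 - 0.9316*q^4 - 22.4934*q^3 - 0.7664*q^2 + 9.4635*q + 6.9121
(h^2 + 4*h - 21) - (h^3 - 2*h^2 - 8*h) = -h^3 + 3*h^2 + 12*h - 21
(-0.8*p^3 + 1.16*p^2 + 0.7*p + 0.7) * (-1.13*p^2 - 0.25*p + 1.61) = 0.904*p^5 - 1.1108*p^4 - 2.369*p^3 + 0.9016*p^2 + 0.952*p + 1.127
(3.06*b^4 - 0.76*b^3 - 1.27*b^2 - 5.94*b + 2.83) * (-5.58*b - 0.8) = -17.0748*b^5 + 1.7928*b^4 + 7.6946*b^3 + 34.1612*b^2 - 11.0394*b - 2.264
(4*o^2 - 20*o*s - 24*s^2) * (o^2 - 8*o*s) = 4*o^4 - 52*o^3*s + 136*o^2*s^2 + 192*o*s^3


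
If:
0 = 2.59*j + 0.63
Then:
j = -0.24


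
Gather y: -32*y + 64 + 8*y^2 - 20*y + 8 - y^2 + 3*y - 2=7*y^2 - 49*y + 70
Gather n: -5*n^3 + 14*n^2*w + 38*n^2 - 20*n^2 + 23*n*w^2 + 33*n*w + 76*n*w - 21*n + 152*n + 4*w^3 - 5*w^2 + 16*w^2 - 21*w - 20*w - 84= -5*n^3 + n^2*(14*w + 18) + n*(23*w^2 + 109*w + 131) + 4*w^3 + 11*w^2 - 41*w - 84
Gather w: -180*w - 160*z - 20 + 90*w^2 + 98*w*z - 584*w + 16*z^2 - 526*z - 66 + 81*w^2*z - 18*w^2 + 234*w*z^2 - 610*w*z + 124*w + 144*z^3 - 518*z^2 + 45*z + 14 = w^2*(81*z + 72) + w*(234*z^2 - 512*z - 640) + 144*z^3 - 502*z^2 - 641*z - 72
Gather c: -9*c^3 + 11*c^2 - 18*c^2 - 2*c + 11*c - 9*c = -9*c^3 - 7*c^2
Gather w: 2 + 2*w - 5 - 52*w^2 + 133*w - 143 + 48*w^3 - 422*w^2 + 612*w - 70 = 48*w^3 - 474*w^2 + 747*w - 216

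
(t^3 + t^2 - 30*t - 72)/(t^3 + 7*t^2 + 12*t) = (t - 6)/t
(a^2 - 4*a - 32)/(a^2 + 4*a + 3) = (a^2 - 4*a - 32)/(a^2 + 4*a + 3)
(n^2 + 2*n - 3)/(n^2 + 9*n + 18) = (n - 1)/(n + 6)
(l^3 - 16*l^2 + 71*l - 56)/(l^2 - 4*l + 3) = (l^2 - 15*l + 56)/(l - 3)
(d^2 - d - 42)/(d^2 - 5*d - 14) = (d + 6)/(d + 2)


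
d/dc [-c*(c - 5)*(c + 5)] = 25 - 3*c^2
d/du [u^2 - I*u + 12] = 2*u - I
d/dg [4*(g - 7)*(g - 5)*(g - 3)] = 12*g^2 - 120*g + 284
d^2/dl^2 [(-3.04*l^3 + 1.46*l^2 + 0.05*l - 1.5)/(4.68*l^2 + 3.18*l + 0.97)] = (-1.56319401867222e-13*l^4 - 75.148992*l^3 - 293.1516*l^2 - 152.465496*l - 14.279432)/(102.503232*l^6 + 208.948896*l^5 + 205.71408*l^4 + 118.773*l^3 + 42.63732*l^2 + 8.976186*l + 0.912673)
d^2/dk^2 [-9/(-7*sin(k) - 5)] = 63*(-7*sin(k)^2 + 5*sin(k) + 14)/(7*sin(k) + 5)^3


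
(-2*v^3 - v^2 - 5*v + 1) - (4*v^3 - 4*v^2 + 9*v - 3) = -6*v^3 + 3*v^2 - 14*v + 4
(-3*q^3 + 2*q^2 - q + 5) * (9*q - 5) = -27*q^4 + 33*q^3 - 19*q^2 + 50*q - 25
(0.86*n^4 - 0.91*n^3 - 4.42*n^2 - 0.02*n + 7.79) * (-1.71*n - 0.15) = -1.4706*n^5 + 1.4271*n^4 + 7.6947*n^3 + 0.6972*n^2 - 13.3179*n - 1.1685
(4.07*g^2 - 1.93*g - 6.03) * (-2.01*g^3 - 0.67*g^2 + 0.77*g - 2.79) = -8.1807*g^5 + 1.1524*g^4 + 16.5473*g^3 - 8.8013*g^2 + 0.741599999999999*g + 16.8237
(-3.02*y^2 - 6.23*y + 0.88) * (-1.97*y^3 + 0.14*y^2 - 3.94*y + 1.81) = 5.9494*y^5 + 11.8503*y^4 + 9.293*y^3 + 19.2032*y^2 - 14.7435*y + 1.5928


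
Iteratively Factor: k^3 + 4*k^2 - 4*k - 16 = (k - 2)*(k^2 + 6*k + 8) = (k - 2)*(k + 2)*(k + 4)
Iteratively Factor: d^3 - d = (d - 1)*(d^2 + d) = d*(d - 1)*(d + 1)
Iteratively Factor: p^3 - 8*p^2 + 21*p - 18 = (p - 3)*(p^2 - 5*p + 6) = (p - 3)*(p - 2)*(p - 3)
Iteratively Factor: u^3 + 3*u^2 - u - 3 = (u + 3)*(u^2 - 1) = (u + 1)*(u + 3)*(u - 1)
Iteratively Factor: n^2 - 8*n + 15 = (n - 5)*(n - 3)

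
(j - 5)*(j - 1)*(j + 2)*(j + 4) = j^4 - 23*j^2 - 18*j + 40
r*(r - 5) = r^2 - 5*r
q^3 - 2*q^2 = q^2*(q - 2)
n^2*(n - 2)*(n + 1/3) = n^4 - 5*n^3/3 - 2*n^2/3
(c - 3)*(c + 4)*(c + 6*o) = c^3 + 6*c^2*o + c^2 + 6*c*o - 12*c - 72*o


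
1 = 1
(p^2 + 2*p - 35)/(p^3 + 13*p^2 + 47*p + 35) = (p - 5)/(p^2 + 6*p + 5)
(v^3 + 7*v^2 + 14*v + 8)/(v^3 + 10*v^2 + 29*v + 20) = (v + 2)/(v + 5)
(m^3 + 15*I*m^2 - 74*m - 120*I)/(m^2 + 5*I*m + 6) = (m^2 + 9*I*m - 20)/(m - I)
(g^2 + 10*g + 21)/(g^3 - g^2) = (g^2 + 10*g + 21)/(g^2*(g - 1))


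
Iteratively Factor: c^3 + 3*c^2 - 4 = (c - 1)*(c^2 + 4*c + 4) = (c - 1)*(c + 2)*(c + 2)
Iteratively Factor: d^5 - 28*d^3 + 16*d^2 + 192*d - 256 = (d - 4)*(d^4 + 4*d^3 - 12*d^2 - 32*d + 64) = (d - 4)*(d - 2)*(d^3 + 6*d^2 - 32) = (d - 4)*(d - 2)*(d + 4)*(d^2 + 2*d - 8) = (d - 4)*(d - 2)^2*(d + 4)*(d + 4)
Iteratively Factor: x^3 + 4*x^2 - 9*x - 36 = (x + 4)*(x^2 - 9) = (x + 3)*(x + 4)*(x - 3)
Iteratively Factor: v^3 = (v)*(v^2) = v^2*(v)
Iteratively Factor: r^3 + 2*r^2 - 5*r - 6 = (r + 1)*(r^2 + r - 6) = (r + 1)*(r + 3)*(r - 2)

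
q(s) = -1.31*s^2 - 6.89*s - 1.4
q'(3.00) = -14.75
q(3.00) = -33.86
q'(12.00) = -38.33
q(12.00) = -272.72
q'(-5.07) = 6.39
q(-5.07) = -0.14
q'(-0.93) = -4.45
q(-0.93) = 3.87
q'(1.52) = -10.87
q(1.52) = -14.90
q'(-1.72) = -2.38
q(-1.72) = 6.58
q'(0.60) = -8.46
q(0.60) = -6.01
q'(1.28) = -10.24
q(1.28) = -12.37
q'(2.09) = -12.37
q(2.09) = -21.52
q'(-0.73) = -4.98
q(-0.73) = 2.93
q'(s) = -2.62*s - 6.89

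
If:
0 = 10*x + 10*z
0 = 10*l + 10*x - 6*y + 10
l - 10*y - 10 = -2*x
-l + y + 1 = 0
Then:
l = -16/49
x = -72/49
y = -65/49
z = 72/49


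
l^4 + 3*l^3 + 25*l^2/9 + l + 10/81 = (l + 1/3)^2*(l + 2/3)*(l + 5/3)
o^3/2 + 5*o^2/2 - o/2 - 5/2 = (o/2 + 1/2)*(o - 1)*(o + 5)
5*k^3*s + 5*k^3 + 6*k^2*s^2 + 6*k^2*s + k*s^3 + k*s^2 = (k + s)*(5*k + s)*(k*s + k)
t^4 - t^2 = t^2*(t - 1)*(t + 1)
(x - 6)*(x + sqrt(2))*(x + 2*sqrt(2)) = x^3 - 6*x^2 + 3*sqrt(2)*x^2 - 18*sqrt(2)*x + 4*x - 24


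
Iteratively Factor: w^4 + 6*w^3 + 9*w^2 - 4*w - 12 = (w + 2)*(w^3 + 4*w^2 + w - 6) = (w - 1)*(w + 2)*(w^2 + 5*w + 6) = (w - 1)*(w + 2)*(w + 3)*(w + 2)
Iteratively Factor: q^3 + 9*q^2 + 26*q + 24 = (q + 3)*(q^2 + 6*q + 8) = (q + 3)*(q + 4)*(q + 2)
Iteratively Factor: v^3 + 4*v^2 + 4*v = (v)*(v^2 + 4*v + 4) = v*(v + 2)*(v + 2)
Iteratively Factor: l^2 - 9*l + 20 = (l - 4)*(l - 5)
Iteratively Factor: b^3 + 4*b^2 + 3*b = (b + 3)*(b^2 + b) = b*(b + 3)*(b + 1)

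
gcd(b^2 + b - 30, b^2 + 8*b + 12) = b + 6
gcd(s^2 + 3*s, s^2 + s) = s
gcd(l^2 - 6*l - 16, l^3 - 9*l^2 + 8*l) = l - 8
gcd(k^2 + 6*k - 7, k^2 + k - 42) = k + 7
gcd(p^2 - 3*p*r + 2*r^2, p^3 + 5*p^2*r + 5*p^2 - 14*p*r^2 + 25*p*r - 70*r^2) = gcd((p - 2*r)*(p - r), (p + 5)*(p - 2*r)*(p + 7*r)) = p - 2*r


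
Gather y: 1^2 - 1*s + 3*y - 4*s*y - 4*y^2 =-s - 4*y^2 + y*(3 - 4*s) + 1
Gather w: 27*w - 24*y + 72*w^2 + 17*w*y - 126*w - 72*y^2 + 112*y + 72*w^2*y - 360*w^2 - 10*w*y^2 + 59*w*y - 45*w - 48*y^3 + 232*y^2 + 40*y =w^2*(72*y - 288) + w*(-10*y^2 + 76*y - 144) - 48*y^3 + 160*y^2 + 128*y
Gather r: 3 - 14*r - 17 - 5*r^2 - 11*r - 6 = -5*r^2 - 25*r - 20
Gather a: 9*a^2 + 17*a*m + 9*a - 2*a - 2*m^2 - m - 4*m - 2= 9*a^2 + a*(17*m + 7) - 2*m^2 - 5*m - 2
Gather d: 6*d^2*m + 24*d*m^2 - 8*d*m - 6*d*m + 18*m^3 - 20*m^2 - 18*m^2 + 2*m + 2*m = 6*d^2*m + d*(24*m^2 - 14*m) + 18*m^3 - 38*m^2 + 4*m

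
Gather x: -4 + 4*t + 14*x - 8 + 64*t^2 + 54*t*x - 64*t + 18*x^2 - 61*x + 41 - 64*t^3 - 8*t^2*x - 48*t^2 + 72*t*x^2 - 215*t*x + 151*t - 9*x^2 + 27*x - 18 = -64*t^3 + 16*t^2 + 91*t + x^2*(72*t + 9) + x*(-8*t^2 - 161*t - 20) + 11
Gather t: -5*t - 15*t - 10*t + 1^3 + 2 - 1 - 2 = -30*t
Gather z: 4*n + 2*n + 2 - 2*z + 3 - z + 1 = 6*n - 3*z + 6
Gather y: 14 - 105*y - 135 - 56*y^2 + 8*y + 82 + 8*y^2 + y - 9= -48*y^2 - 96*y - 48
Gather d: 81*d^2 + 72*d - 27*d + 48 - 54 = 81*d^2 + 45*d - 6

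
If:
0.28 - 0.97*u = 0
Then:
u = 0.29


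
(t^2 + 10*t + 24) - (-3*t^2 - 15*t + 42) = 4*t^2 + 25*t - 18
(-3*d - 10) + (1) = -3*d - 9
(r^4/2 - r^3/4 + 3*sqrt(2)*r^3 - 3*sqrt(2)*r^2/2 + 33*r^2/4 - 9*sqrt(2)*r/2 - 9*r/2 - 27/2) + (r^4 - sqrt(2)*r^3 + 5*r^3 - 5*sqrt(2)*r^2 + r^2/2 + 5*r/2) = 3*r^4/2 + 2*sqrt(2)*r^3 + 19*r^3/4 - 13*sqrt(2)*r^2/2 + 35*r^2/4 - 9*sqrt(2)*r/2 - 2*r - 27/2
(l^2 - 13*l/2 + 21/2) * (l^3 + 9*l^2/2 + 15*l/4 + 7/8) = l^5 - 2*l^4 - 15*l^3 + 95*l^2/4 + 539*l/16 + 147/16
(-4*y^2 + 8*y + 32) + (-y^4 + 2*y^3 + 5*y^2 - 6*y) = -y^4 + 2*y^3 + y^2 + 2*y + 32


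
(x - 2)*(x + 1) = x^2 - x - 2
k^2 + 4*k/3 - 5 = (k - 5/3)*(k + 3)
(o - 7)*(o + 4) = o^2 - 3*o - 28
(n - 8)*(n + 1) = n^2 - 7*n - 8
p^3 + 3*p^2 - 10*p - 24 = (p - 3)*(p + 2)*(p + 4)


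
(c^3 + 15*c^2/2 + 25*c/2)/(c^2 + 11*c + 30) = c*(2*c + 5)/(2*(c + 6))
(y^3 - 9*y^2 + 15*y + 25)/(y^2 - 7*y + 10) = (y^2 - 4*y - 5)/(y - 2)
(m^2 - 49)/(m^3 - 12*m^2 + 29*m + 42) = (m + 7)/(m^2 - 5*m - 6)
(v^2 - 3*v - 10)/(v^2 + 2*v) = (v - 5)/v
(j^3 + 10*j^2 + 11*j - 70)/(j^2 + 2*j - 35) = (j^2 + 3*j - 10)/(j - 5)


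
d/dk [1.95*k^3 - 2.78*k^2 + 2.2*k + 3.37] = 5.85*k^2 - 5.56*k + 2.2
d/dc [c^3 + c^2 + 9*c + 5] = 3*c^2 + 2*c + 9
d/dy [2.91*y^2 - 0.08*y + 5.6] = 5.82*y - 0.08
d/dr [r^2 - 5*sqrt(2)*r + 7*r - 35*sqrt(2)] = 2*r - 5*sqrt(2) + 7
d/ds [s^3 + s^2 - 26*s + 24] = 3*s^2 + 2*s - 26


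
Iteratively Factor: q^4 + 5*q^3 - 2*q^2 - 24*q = (q + 4)*(q^3 + q^2 - 6*q) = (q - 2)*(q + 4)*(q^2 + 3*q) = q*(q - 2)*(q + 4)*(q + 3)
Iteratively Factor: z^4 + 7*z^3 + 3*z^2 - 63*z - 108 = (z - 3)*(z^3 + 10*z^2 + 33*z + 36) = (z - 3)*(z + 3)*(z^2 + 7*z + 12) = (z - 3)*(z + 3)*(z + 4)*(z + 3)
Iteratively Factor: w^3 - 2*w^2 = (w)*(w^2 - 2*w) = w^2*(w - 2)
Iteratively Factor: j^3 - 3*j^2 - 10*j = (j - 5)*(j^2 + 2*j) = j*(j - 5)*(j + 2)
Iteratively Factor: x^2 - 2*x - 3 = (x + 1)*(x - 3)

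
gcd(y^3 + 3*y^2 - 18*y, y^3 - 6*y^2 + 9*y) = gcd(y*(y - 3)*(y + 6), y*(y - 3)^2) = y^2 - 3*y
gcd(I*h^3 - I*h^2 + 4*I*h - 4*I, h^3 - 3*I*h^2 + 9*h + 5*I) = 1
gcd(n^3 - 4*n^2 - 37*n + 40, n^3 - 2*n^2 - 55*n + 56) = n^2 - 9*n + 8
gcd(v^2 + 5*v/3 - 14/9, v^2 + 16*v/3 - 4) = v - 2/3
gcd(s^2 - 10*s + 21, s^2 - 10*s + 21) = s^2 - 10*s + 21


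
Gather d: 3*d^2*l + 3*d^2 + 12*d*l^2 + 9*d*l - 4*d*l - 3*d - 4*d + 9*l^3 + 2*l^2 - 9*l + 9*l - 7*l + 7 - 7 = d^2*(3*l + 3) + d*(12*l^2 + 5*l - 7) + 9*l^3 + 2*l^2 - 7*l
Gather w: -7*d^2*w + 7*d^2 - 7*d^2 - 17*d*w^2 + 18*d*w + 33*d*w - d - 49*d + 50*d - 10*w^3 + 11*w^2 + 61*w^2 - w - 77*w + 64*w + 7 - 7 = -10*w^3 + w^2*(72 - 17*d) + w*(-7*d^2 + 51*d - 14)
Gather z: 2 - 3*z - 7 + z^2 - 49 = z^2 - 3*z - 54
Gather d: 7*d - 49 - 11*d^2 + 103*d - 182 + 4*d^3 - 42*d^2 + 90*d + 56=4*d^3 - 53*d^2 + 200*d - 175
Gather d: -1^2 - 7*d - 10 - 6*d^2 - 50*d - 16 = -6*d^2 - 57*d - 27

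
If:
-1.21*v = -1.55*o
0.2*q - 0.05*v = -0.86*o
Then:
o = 0.780645161290323*v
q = -3.10677419354839*v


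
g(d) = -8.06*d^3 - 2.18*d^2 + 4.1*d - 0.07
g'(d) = -24.18*d^2 - 4.36*d + 4.1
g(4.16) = -600.99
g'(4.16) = -432.49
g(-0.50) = -1.66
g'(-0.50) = 0.24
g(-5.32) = 1130.00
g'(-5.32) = -657.06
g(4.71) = -871.29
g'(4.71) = -552.85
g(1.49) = -25.46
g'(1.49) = -56.08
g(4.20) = -618.45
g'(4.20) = -440.75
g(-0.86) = -0.08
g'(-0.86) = -10.03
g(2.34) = -105.68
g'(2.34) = -138.50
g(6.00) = -1794.91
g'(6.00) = -892.54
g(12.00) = -14192.47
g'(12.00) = -3530.14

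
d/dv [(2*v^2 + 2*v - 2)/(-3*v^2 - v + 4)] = 2*(2*v^2 + 2*v + 3)/(9*v^4 + 6*v^3 - 23*v^2 - 8*v + 16)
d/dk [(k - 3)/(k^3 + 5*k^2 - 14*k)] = (k*(k^2 + 5*k - 14) - (k - 3)*(3*k^2 + 10*k - 14))/(k^2*(k^2 + 5*k - 14)^2)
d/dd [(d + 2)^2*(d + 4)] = (d + 2)*(3*d + 10)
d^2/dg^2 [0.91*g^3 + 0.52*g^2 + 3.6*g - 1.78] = 5.46*g + 1.04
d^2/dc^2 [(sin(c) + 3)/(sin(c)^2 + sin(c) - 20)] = (-sin(c)^5 - 11*sin(c)^4 - 127*sin(c)^3 - 245*sin(c)^2 - 322*sin(c) + 166)/(sin(c)^2 + sin(c) - 20)^3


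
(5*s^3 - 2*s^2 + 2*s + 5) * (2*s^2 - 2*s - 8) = 10*s^5 - 14*s^4 - 32*s^3 + 22*s^2 - 26*s - 40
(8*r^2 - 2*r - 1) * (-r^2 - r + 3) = -8*r^4 - 6*r^3 + 27*r^2 - 5*r - 3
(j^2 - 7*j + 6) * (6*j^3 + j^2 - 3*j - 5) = 6*j^5 - 41*j^4 + 26*j^3 + 22*j^2 + 17*j - 30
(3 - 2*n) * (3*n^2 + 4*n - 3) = -6*n^3 + n^2 + 18*n - 9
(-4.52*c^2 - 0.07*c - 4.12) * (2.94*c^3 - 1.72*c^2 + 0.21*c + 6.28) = -13.2888*c^5 + 7.5686*c^4 - 12.9416*c^3 - 21.3139*c^2 - 1.3048*c - 25.8736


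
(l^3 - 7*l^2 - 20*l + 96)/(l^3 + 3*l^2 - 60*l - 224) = (l - 3)/(l + 7)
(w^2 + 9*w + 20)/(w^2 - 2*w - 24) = (w + 5)/(w - 6)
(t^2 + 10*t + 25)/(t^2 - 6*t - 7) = (t^2 + 10*t + 25)/(t^2 - 6*t - 7)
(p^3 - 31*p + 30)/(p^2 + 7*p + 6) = (p^2 - 6*p + 5)/(p + 1)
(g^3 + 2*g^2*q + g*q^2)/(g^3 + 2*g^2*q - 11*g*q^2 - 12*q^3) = g*(-g - q)/(-g^2 - g*q + 12*q^2)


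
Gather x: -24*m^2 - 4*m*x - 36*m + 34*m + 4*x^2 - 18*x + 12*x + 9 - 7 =-24*m^2 - 2*m + 4*x^2 + x*(-4*m - 6) + 2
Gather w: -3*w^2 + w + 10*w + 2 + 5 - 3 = -3*w^2 + 11*w + 4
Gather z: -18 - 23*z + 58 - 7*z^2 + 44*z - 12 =-7*z^2 + 21*z + 28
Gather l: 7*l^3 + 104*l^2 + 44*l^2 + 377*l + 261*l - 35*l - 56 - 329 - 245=7*l^3 + 148*l^2 + 603*l - 630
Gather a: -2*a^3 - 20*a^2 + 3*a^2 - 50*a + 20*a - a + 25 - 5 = -2*a^3 - 17*a^2 - 31*a + 20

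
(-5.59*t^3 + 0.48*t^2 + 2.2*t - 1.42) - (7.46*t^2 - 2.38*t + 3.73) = -5.59*t^3 - 6.98*t^2 + 4.58*t - 5.15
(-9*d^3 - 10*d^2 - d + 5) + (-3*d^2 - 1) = -9*d^3 - 13*d^2 - d + 4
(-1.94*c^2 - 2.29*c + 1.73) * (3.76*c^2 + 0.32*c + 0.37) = -7.2944*c^4 - 9.2312*c^3 + 5.0542*c^2 - 0.2937*c + 0.6401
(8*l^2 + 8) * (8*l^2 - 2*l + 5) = 64*l^4 - 16*l^3 + 104*l^2 - 16*l + 40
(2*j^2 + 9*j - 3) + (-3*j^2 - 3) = -j^2 + 9*j - 6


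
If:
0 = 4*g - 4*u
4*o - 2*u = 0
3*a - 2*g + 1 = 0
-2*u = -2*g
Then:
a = 2*u/3 - 1/3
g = u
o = u/2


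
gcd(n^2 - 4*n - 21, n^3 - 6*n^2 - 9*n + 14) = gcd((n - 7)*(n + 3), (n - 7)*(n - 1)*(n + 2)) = n - 7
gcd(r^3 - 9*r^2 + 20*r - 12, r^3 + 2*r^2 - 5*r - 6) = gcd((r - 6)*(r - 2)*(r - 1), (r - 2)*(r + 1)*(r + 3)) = r - 2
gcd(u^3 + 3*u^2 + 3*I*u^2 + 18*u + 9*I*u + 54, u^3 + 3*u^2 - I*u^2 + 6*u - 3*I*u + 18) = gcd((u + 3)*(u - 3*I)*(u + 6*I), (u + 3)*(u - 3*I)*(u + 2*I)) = u^2 + u*(3 - 3*I) - 9*I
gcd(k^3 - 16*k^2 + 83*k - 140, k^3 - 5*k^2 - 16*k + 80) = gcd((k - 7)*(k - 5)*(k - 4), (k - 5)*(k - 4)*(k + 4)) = k^2 - 9*k + 20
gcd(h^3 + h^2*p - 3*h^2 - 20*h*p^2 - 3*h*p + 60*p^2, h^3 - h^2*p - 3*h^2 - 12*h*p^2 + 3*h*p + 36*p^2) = -h^2 + 4*h*p + 3*h - 12*p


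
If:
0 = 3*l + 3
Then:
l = -1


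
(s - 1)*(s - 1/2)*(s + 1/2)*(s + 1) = s^4 - 5*s^2/4 + 1/4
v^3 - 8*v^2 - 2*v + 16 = (v - 8)*(v - sqrt(2))*(v + sqrt(2))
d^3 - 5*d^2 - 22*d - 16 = (d - 8)*(d + 1)*(d + 2)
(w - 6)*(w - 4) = w^2 - 10*w + 24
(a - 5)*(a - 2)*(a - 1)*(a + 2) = a^4 - 6*a^3 + a^2 + 24*a - 20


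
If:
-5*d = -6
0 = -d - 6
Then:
No Solution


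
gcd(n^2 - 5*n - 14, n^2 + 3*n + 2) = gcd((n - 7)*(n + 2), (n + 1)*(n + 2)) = n + 2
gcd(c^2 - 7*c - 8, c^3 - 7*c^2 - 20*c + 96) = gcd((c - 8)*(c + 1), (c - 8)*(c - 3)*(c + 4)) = c - 8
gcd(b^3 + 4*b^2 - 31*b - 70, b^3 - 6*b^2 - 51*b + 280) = b^2 + 2*b - 35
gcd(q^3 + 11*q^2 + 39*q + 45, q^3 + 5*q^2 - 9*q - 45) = q^2 + 8*q + 15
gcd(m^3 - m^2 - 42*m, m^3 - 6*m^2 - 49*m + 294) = m - 7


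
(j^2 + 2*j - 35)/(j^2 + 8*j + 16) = (j^2 + 2*j - 35)/(j^2 + 8*j + 16)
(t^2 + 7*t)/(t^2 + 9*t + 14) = t/(t + 2)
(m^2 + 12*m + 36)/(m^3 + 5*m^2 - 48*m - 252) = 1/(m - 7)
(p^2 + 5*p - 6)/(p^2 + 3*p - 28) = (p^2 + 5*p - 6)/(p^2 + 3*p - 28)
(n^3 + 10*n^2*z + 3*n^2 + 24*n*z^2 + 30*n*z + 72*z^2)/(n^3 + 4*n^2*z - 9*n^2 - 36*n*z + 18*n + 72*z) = (n^2 + 6*n*z + 3*n + 18*z)/(n^2 - 9*n + 18)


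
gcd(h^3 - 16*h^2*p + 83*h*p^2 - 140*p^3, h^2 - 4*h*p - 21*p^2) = -h + 7*p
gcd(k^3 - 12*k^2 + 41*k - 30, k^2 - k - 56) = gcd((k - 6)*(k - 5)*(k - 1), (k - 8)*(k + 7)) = 1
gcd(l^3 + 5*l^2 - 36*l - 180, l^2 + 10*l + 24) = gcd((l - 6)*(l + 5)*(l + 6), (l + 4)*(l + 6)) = l + 6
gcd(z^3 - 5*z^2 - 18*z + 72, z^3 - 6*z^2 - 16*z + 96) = z^2 - 2*z - 24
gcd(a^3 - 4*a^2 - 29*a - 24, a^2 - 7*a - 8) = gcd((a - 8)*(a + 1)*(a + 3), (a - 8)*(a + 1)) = a^2 - 7*a - 8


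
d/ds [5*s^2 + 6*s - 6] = 10*s + 6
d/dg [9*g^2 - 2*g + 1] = 18*g - 2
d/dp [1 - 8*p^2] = -16*p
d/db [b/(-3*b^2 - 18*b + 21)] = (b^2 + 7)/(3*(b^4 + 12*b^3 + 22*b^2 - 84*b + 49))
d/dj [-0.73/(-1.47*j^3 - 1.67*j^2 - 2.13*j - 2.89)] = (-3.2193*j^2 - 2.4382*j - 1.5549)/(1.47*j^3 + 1.67*j^2 + 2.13*j + 2.89)^2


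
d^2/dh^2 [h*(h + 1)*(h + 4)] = 6*h + 10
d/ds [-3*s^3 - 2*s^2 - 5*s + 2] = -9*s^2 - 4*s - 5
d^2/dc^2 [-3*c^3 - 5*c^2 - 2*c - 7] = -18*c - 10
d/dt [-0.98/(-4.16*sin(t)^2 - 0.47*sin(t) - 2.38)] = -(8.1536*sin(t) + 0.4606)*cos(t)/(4.16*sin(t)^2 + 0.47*sin(t) + 2.38)^2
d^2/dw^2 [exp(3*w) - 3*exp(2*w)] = (9*exp(w) - 12)*exp(2*w)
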